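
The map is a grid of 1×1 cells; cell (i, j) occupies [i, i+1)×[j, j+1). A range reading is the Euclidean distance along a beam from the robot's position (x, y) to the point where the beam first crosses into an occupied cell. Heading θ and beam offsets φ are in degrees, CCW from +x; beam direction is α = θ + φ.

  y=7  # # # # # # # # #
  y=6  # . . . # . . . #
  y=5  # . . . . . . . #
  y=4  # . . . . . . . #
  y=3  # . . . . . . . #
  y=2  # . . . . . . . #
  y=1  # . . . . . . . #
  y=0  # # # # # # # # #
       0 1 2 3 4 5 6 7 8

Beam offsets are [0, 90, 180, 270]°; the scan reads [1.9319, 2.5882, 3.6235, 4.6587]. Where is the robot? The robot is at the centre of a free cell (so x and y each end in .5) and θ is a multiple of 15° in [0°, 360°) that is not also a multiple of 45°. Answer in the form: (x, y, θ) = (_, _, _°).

(x, y, θ) = (3.5, 4.5, 75°)

Enumerate (i+0.5, j+0.5, θ) over the 41 free cells and 16 admissible headings. For each, cast all 4 beams and compare to the given ranges.
  (6.5, 4.5, 105°): beam 1 = 2.5882 ≠ 1.9319 ✗
  (5.5, 5.5, 165°): beam 1 = 4.6587 ≠ 1.9319 ✗
  (4.5, 1.5, 210°): beam 1 = 1.0000 ≠ 1.9319 ✗
  (3.5, 4.5, 165°): beam 1 = 2.5882 ≠ 1.9319 ✗
  …
  (3.5, 4.5, 75°): r_1=1.9319, r_2=2.5882, r_3=3.6235, r_4=4.6587 — all match ✓
Unique over the lattice → pose = (3.5, 4.5, 75°).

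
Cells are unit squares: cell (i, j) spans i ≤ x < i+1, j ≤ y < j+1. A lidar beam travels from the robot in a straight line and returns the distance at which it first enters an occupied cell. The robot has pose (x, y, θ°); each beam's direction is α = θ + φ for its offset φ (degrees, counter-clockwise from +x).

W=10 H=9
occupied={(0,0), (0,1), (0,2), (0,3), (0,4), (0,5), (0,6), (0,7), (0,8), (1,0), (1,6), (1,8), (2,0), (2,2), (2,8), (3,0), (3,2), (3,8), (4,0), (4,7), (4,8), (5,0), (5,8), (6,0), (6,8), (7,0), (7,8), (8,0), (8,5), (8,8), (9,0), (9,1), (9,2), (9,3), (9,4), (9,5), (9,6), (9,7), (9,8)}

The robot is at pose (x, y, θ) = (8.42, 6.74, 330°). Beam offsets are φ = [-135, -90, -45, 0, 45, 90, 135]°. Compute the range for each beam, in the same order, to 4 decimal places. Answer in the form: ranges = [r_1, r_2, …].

ranges = [7.6817, 6.6280, 0.7661, 0.6697, 0.6005, 1.1600, 1.3044]

beam 1: φ=-135°, α=195°
  cosα=-0.9659 sinα=-0.2588 | (8,6) | tMaxX 0.4348 tMaxY 2.8591 | tΔX 1.0353 tΔY 3.8637
    t=0.4348 [x] (7,6)
    t=1.4701 [x] (6,6)
    t=2.5054 [x] (5,6)
    t=2.8591 [y] (5,5)
    t=3.5406 [x] (4,5)
    t=4.5759 [x] (3,5)
    t=5.6112 [x] (2,5)
    t=6.6465 [x] (1,5)
    t=6.7228 [y] (1,4)
    t=7.6817 [x] (0,4) — stop
  → r_1 = 7.6817
beam 2: φ=-90°, α=240°
  cosα=-0.5000 sinα=-0.8660 | (8,6) | tMaxX 0.8400 tMaxY 0.8545 | tΔX 2.0000 tΔY 1.1547
    t=0.8400 [x] (7,6)
    t=0.8545 [y] (7,5)
    t=2.0092 [y] (7,4)
    t=2.8400 [x] (6,4)
    t=3.1639 [y] (6,3)
    t=4.3186 [y] (6,2)
    t=4.8400 [x] (5,2)
    t=5.4733 [y] (5,1)
    t=6.6280 [y] (5,0) — stop
  → r_2 = 6.6280
beam 3: φ=-45°, α=285°
  cosα=0.2588 sinα=-0.9659 | (8,6) | tMaxX 2.2409 tMaxY 0.7661 | tΔX 3.8637 tΔY 1.0353
    t=0.7661 [y] (8,5) — stop
  → r_3 = 0.7661
beam 4: φ=0°, α=330°
  cosα=0.8660 sinα=-0.5000 | (8,6) | tMaxX 0.6697 tMaxY 1.4800 | tΔX 1.1547 tΔY 2.0000
    t=0.6697 [x] (9,6) — stop
  → r_4 = 0.6697
beam 5: φ=45°, α=15°
  cosα=0.9659 sinα=0.2588 | (8,6) | tMaxX 0.6005 tMaxY 1.0046 | tΔX 1.0353 tΔY 3.8637
    t=0.6005 [x] (9,6) — stop
  → r_5 = 0.6005
beam 6: φ=90°, α=60°
  cosα=0.5000 sinα=0.8660 | (8,6) | tMaxX 1.1600 tMaxY 0.3002 | tΔX 2.0000 tΔY 1.1547
    t=0.3002 [y] (8,7)
    t=1.1600 [x] (9,7) — stop
  → r_6 = 1.1600
beam 7: φ=135°, α=105°
  cosα=-0.2588 sinα=0.9659 | (8,6) | tMaxX 1.6228 tMaxY 0.2692 | tΔX 3.8637 tΔY 1.0353
    t=0.2692 [y] (8,7)
    t=1.3044 [y] (8,8) — stop
  → r_7 = 1.3044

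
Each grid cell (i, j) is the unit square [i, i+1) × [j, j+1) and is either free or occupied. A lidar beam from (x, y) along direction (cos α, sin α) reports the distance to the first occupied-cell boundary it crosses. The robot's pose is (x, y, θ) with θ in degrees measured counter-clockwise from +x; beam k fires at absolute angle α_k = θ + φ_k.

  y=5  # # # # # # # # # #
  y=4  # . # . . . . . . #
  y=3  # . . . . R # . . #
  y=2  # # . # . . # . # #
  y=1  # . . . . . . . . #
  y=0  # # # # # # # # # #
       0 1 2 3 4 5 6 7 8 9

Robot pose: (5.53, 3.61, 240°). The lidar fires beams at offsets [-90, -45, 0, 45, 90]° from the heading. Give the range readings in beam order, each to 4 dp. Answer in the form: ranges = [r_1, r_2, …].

ranges = [2.7800, 2.3569, 3.0138, 2.7021, 0.5427]

beam 1: φ=-90°, α=150°
  dir = (cos 150°, sin 150°) = (-0.8660, 0.5000); from cell (5,3)
  next x-line at t=0.6120, next y-line at t=0.7800; Δt_x=1.1547, Δt_y=2.0000
    x: enter (4,3) at t=0.6120
    y: enter (4,4) at t=0.7800
    x: enter (3,4) at t=1.7667
    y: enter (3,5) at t=2.7800 ← occupied
  → r_1 = 2.7800
beam 2: φ=-45°, α=195°
  dir = (cos 195°, sin 195°) = (-0.9659, -0.2588); from cell (5,3)
  next x-line at t=0.5487, next y-line at t=2.3569; Δt_x=1.0353, Δt_y=3.8637
    x: enter (4,3) at t=0.5487
    x: enter (3,3) at t=1.5840
    y: enter (3,2) at t=2.3569 ← occupied
  → r_2 = 2.3569
beam 3: φ=0°, α=240°
  dir = (cos 240°, sin 240°) = (-0.5000, -0.8660); from cell (5,3)
  next x-line at t=1.0600, next y-line at t=0.7044; Δt_x=2.0000, Δt_y=1.1547
    y: enter (5,2) at t=0.7044
    x: enter (4,2) at t=1.0600
    y: enter (4,1) at t=1.8591
    y: enter (4,0) at t=3.0138 ← occupied
  → r_3 = 3.0138
beam 4: φ=45°, α=285°
  dir = (cos 285°, sin 285°) = (0.2588, -0.9659); from cell (5,3)
  next x-line at t=1.8159, next y-line at t=0.6315; Δt_x=3.8637, Δt_y=1.0353
    y: enter (5,2) at t=0.6315
    y: enter (5,1) at t=1.6668
    x: enter (6,1) at t=1.8159
    y: enter (6,0) at t=2.7021 ← occupied
  → r_4 = 2.7021
beam 5: φ=90°, α=330°
  dir = (cos 330°, sin 330°) = (0.8660, -0.5000); from cell (5,3)
  next x-line at t=0.5427, next y-line at t=1.2200; Δt_x=1.1547, Δt_y=2.0000
    x: enter (6,3) at t=0.5427 ← occupied
  → r_5 = 0.5427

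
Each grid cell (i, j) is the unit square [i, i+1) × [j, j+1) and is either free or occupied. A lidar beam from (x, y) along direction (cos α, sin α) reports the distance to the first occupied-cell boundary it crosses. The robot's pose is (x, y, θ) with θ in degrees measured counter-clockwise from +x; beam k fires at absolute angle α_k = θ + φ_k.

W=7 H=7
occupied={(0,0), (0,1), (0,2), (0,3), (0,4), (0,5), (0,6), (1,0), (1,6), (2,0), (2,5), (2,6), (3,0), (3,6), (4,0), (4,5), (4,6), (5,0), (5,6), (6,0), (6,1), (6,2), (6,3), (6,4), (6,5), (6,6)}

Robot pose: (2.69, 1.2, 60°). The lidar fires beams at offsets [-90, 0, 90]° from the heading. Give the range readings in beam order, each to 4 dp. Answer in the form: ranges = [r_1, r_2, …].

beam 1: φ=-90°, α=330°
  dir = (cos 330°, sin 330°) = (0.8660, -0.5000); from cell (2,1)
  next x-line at t=0.3580, next y-line at t=0.4000; Δt_x=1.1547, Δt_y=2.0000
    x: enter (3,1) at t=0.3580
    y: enter (3,0) at t=0.4000 ← occupied
  → r_1 = 0.4000
beam 2: φ=0°, α=60°
  dir = (cos 60°, sin 60°) = (0.5000, 0.8660); from cell (2,1)
  next x-line at t=0.6200, next y-line at t=0.9238; Δt_x=2.0000, Δt_y=1.1547
    x: enter (3,1) at t=0.6200
    y: enter (3,2) at t=0.9238
    y: enter (3,3) at t=2.0785
    x: enter (4,3) at t=2.6200
    y: enter (4,4) at t=3.2332
    y: enter (4,5) at t=4.3879 ← occupied
  → r_2 = 4.3879
beam 3: φ=90°, α=150°
  dir = (cos 150°, sin 150°) = (-0.8660, 0.5000); from cell (2,1)
  next x-line at t=0.7967, next y-line at t=1.6000; Δt_x=1.1547, Δt_y=2.0000
    x: enter (1,1) at t=0.7967
    y: enter (1,2) at t=1.6000
    x: enter (0,2) at t=1.9514 ← occupied
  → r_3 = 1.9514

ranges = [0.4000, 4.3879, 1.9514]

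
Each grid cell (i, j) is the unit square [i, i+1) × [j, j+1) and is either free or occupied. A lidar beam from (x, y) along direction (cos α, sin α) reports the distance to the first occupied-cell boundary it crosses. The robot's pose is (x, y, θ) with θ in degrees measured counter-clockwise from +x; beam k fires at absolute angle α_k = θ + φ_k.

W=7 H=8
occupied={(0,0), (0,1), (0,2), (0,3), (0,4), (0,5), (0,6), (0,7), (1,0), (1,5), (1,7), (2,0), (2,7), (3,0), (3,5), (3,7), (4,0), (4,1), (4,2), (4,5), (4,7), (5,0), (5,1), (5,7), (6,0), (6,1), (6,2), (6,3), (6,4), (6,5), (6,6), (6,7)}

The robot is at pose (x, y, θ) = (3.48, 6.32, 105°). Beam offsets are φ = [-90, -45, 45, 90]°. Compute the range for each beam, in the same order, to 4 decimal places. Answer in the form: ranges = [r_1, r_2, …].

beam 1: φ=-90°, α=15°
  d=(0.9659,0.2588)  start (3,6)  tX=0.5383 tY=2.6273  stride 1/|dx|=1.0353 1/|dy|=3.8637
    cross x-line → (4,6), t=0.5383
    cross x-line → (5,6), t=1.5736
    cross x-line → (6,6), t=2.6089 (wall)
  → r_1 = 2.6089
beam 2: φ=-45°, α=60°
  d=(0.5000,0.8660)  start (3,6)  tX=1.0400 tY=0.7852  stride 1/|dx|=2.0000 1/|dy|=1.1547
    cross y-line → (3,7), t=0.7852 (wall)
  → r_2 = 0.7852
beam 3: φ=45°, α=150°
  d=(-0.8660,0.5000)  start (3,6)  tX=0.5543 tY=1.3600  stride 1/|dx|=1.1547 1/|dy|=2.0000
    cross x-line → (2,6), t=0.5543
    cross y-line → (2,7), t=1.3600 (wall)
  → r_3 = 1.3600
beam 4: φ=90°, α=195°
  d=(-0.9659,-0.2588)  start (3,6)  tX=0.4969 tY=1.2364  stride 1/|dx|=1.0353 1/|dy|=3.8637
    cross x-line → (2,6), t=0.4969
    cross y-line → (2,5), t=1.2364
    cross x-line → (1,5), t=1.5322 (wall)
  → r_4 = 1.5322

ranges = [2.6089, 0.7852, 1.3600, 1.5322]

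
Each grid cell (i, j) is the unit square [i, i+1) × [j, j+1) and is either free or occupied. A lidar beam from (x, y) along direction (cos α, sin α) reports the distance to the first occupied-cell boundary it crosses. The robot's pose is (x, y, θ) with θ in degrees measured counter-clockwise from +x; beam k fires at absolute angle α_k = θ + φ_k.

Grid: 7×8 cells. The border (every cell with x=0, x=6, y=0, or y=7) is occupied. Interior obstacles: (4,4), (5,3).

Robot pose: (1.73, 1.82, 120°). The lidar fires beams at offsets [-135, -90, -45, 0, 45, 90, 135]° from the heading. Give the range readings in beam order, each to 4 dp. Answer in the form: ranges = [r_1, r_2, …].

beam 1: φ=-135°, α=345°
  d=(0.9659,-0.2588)  start (1,1)  tX=0.2795 tY=3.1682  stride 1/|dx|=1.0353 1/|dy|=3.8637
    cross x-line → (2,1), t=0.2795
    cross x-line → (3,1), t=1.3148
    cross x-line → (4,1), t=2.3501
    cross y-line → (4,0), t=3.1682 (wall)
  → r_1 = 3.1682
beam 2: φ=-90°, α=30°
  d=(0.8660,0.5000)  start (1,1)  tX=0.3118 tY=0.3600  stride 1/|dx|=1.1547 1/|dy|=2.0000
    cross x-line → (2,1), t=0.3118
    cross y-line → (2,2), t=0.3600
    cross x-line → (3,2), t=1.4665
    cross y-line → (3,3), t=2.3600
    cross x-line → (4,3), t=2.6212
    cross x-line → (5,3), t=3.7759 (wall)
  → r_2 = 3.7759
beam 3: φ=-45°, α=75°
  d=(0.2588,0.9659)  start (1,1)  tX=1.0432 tY=0.1863  stride 1/|dx|=3.8637 1/|dy|=1.0353
    cross y-line → (1,2), t=0.1863
    cross x-line → (2,2), t=1.0432
    cross y-line → (2,3), t=1.2216
    cross y-line → (2,4), t=2.2569
    cross y-line → (2,5), t=3.2922
    cross y-line → (2,6), t=4.3275
    cross x-line → (3,6), t=4.9069
    cross y-line → (3,7), t=5.3627 (wall)
  → r_3 = 5.3627
beam 4: φ=0°, α=120°
  d=(-0.5000,0.8660)  start (1,1)  tX=1.4600 tY=0.2078  stride 1/|dx|=2.0000 1/|dy|=1.1547
    cross y-line → (1,2), t=0.2078
    cross y-line → (1,3), t=1.3625
    cross x-line → (0,3), t=1.4600 (wall)
  → r_4 = 1.4600
beam 5: φ=45°, α=165°
  d=(-0.9659,0.2588)  start (1,1)  tX=0.7558 tY=0.6955  stride 1/|dx|=1.0353 1/|dy|=3.8637
    cross y-line → (1,2), t=0.6955
    cross x-line → (0,2), t=0.7558 (wall)
  → r_5 = 0.7558
beam 6: φ=90°, α=210°
  d=(-0.8660,-0.5000)  start (1,1)  tX=0.8429 tY=1.6400  stride 1/|dx|=1.1547 1/|dy|=2.0000
    cross x-line → (0,1), t=0.8429 (wall)
  → r_6 = 0.8429
beam 7: φ=135°, α=255°
  d=(-0.2588,-0.9659)  start (1,1)  tX=2.8205 tY=0.8489  stride 1/|dx|=3.8637 1/|dy|=1.0353
    cross y-line → (1,0), t=0.8489 (wall)
  → r_7 = 0.8489

ranges = [3.1682, 3.7759, 5.3627, 1.4600, 0.7558, 0.8429, 0.8489]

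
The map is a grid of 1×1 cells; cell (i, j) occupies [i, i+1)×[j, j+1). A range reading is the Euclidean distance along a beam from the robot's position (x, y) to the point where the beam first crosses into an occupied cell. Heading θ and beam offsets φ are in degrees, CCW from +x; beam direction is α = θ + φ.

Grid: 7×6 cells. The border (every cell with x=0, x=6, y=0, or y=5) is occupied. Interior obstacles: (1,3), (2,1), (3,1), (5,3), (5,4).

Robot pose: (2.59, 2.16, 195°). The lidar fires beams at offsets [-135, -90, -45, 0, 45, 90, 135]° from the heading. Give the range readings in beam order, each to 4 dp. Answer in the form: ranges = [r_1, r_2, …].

beam 1: φ=-135°, α=60°
  dir = (cos 60°, sin 60°) = (0.5000, 0.8660); from cell (2,2)
  next x-line at t=0.8200, next y-line at t=0.9699; Δt_x=2.0000, Δt_y=1.1547
    x: enter (3,2) at t=0.8200
    y: enter (3,3) at t=0.9699
    y: enter (3,4) at t=2.1246
    x: enter (4,4) at t=2.8200
    y: enter (4,5) at t=3.2793 ← occupied
  → r_1 = 3.2793
beam 2: φ=-90°, α=105°
  dir = (cos 105°, sin 105°) = (-0.2588, 0.9659); from cell (2,2)
  next x-line at t=2.2796, next y-line at t=0.8696; Δt_x=3.8637, Δt_y=1.0353
    y: enter (2,3) at t=0.8696
    y: enter (2,4) at t=1.9049
    x: enter (1,4) at t=2.2796
    y: enter (1,5) at t=2.9402 ← occupied
  → r_2 = 2.9402
beam 3: φ=-45°, α=150°
  dir = (cos 150°, sin 150°) = (-0.8660, 0.5000); from cell (2,2)
  next x-line at t=0.6813, next y-line at t=1.6800; Δt_x=1.1547, Δt_y=2.0000
    x: enter (1,2) at t=0.6813
    y: enter (1,3) at t=1.6800 ← occupied
  → r_3 = 1.6800
beam 4: φ=0°, α=195°
  dir = (cos 195°, sin 195°) = (-0.9659, -0.2588); from cell (2,2)
  next x-line at t=0.6108, next y-line at t=0.6182; Δt_x=1.0353, Δt_y=3.8637
    x: enter (1,2) at t=0.6108
    y: enter (1,1) at t=0.6182
    x: enter (0,1) at t=1.6461 ← occupied
  → r_4 = 1.6461
beam 5: φ=45°, α=240°
  dir = (cos 240°, sin 240°) = (-0.5000, -0.8660); from cell (2,2)
  next x-line at t=1.1800, next y-line at t=0.1848; Δt_x=2.0000, Δt_y=1.1547
    y: enter (2,1) at t=0.1848 ← occupied
  → r_5 = 0.1848
beam 6: φ=90°, α=285°
  dir = (cos 285°, sin 285°) = (0.2588, -0.9659); from cell (2,2)
  next x-line at t=1.5841, next y-line at t=0.1656; Δt_x=3.8637, Δt_y=1.0353
    y: enter (2,1) at t=0.1656 ← occupied
  → r_6 = 0.1656
beam 7: φ=135°, α=330°
  dir = (cos 330°, sin 330°) = (0.8660, -0.5000); from cell (2,2)
  next x-line at t=0.4734, next y-line at t=0.3200; Δt_x=1.1547, Δt_y=2.0000
    y: enter (2,1) at t=0.3200 ← occupied
  → r_7 = 0.3200

ranges = [3.2793, 2.9402, 1.6800, 1.6461, 0.1848, 0.1656, 0.3200]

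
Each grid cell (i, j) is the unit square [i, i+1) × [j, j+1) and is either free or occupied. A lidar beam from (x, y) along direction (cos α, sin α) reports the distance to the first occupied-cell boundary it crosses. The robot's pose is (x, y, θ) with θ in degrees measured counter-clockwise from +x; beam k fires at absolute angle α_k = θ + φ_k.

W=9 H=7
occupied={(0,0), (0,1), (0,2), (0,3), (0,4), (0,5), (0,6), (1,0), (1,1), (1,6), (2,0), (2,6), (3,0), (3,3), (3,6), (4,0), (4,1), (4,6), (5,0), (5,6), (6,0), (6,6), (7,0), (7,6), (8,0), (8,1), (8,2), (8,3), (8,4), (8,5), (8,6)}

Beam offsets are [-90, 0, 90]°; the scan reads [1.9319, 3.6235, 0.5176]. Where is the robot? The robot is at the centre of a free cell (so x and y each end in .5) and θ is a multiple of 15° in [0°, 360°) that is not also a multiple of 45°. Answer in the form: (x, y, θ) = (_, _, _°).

The pose lattice has 32·16 = 512 candidates. Test each by forward raycasting.
  (3.5, 5.5, 195°): beam 1 = 0.5176 ≠ 1.9319 ✗
  (6.5, 2.5, 285°): beam 2 = 1.5529 ≠ 3.6235 ✗
  (1.5, 3.5, 165°): beam 1 = 2.5882 ≠ 1.9319 ✗
  …
  (4.5, 5.5, 345°): r_1=1.9319, r_2=3.6235, r_3=0.5176 — all match ✓
Unique over the lattice → pose = (4.5, 5.5, 345°).

(x, y, θ) = (4.5, 5.5, 345°)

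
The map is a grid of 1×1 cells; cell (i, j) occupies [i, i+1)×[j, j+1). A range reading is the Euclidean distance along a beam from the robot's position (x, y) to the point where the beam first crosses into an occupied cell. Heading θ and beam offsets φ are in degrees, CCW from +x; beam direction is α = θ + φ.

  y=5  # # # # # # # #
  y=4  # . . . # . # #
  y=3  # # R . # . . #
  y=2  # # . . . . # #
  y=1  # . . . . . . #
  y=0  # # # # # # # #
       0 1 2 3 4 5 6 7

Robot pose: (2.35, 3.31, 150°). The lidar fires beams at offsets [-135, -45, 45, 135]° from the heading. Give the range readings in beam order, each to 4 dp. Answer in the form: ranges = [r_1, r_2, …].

ranges = [1.7082, 1.7496, 0.3623, 2.3915]

beam 1: φ=-135°, α=15°
  dir = (cos 15°, sin 15°) = (0.9659, 0.2588); from cell (2,3)
  next x-line at t=0.6729, next y-line at t=2.6660; Δt_x=1.0353, Δt_y=3.8637
    x: enter (3,3) at t=0.6729
    x: enter (4,3) at t=1.7082 ← occupied
  → r_1 = 1.7082
beam 2: φ=-45°, α=105°
  dir = (cos 105°, sin 105°) = (-0.2588, 0.9659); from cell (2,3)
  next x-line at t=1.3523, next y-line at t=0.7143; Δt_x=3.8637, Δt_y=1.0353
    y: enter (2,4) at t=0.7143
    x: enter (1,4) at t=1.3523
    y: enter (1,5) at t=1.7496 ← occupied
  → r_2 = 1.7496
beam 3: φ=45°, α=195°
  dir = (cos 195°, sin 195°) = (-0.9659, -0.2588); from cell (2,3)
  next x-line at t=0.3623, next y-line at t=1.1977; Δt_x=1.0353, Δt_y=3.8637
    x: enter (1,3) at t=0.3623 ← occupied
  → r_3 = 0.3623
beam 4: φ=135°, α=285°
  dir = (cos 285°, sin 285°) = (0.2588, -0.9659); from cell (2,3)
  next x-line at t=2.5114, next y-line at t=0.3209; Δt_x=3.8637, Δt_y=1.0353
    y: enter (2,2) at t=0.3209
    y: enter (2,1) at t=1.3562
    y: enter (2,0) at t=2.3915 ← occupied
  → r_4 = 2.3915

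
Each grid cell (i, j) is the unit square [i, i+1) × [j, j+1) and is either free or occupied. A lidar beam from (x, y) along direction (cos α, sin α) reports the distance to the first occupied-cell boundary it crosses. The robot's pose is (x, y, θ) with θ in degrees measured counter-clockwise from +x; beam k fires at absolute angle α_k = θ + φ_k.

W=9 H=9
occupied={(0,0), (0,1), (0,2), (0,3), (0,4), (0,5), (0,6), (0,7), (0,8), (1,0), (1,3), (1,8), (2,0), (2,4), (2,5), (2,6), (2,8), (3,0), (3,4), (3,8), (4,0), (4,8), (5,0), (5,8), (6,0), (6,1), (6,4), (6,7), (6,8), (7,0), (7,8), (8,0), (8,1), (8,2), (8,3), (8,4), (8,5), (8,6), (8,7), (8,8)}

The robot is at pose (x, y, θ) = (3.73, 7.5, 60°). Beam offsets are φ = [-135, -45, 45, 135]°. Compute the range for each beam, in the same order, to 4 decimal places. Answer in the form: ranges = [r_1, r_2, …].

ranges = [6.7293, 1.9319, 0.5176, 2.8263]

beam 1: φ=-135°, α=285°
  d=(0.2588,-0.9659)  start (3,7)  tX=1.0432 tY=0.5176  stride 1/|dx|=3.8637 1/|dy|=1.0353
    cross y-line → (3,6), t=0.5176
    cross x-line → (4,6), t=1.0432
    cross y-line → (4,5), t=1.5529
    cross y-line → (4,4), t=2.5882
    cross y-line → (4,3), t=3.6235
    cross y-line → (4,2), t=4.6587
    cross x-line → (5,2), t=4.9069
    cross y-line → (5,1), t=5.6940
    cross y-line → (5,0), t=6.7293 (wall)
  → r_1 = 6.7293
beam 2: φ=-45°, α=15°
  d=(0.9659,0.2588)  start (3,7)  tX=0.2795 tY=1.9319  stride 1/|dx|=1.0353 1/|dy|=3.8637
    cross x-line → (4,7), t=0.2795
    cross x-line → (5,7), t=1.3148
    cross y-line → (5,8), t=1.9319 (wall)
  → r_2 = 1.9319
beam 3: φ=45°, α=105°
  d=(-0.2588,0.9659)  start (3,7)  tX=2.8205 tY=0.5176  stride 1/|dx|=3.8637 1/|dy|=1.0353
    cross y-line → (3,8), t=0.5176 (wall)
  → r_3 = 0.5176
beam 4: φ=135°, α=195°
  d=(-0.9659,-0.2588)  start (3,7)  tX=0.7558 tY=1.9319  stride 1/|dx|=1.0353 1/|dy|=3.8637
    cross x-line → (2,7), t=0.7558
    cross x-line → (1,7), t=1.7910
    cross y-line → (1,6), t=1.9319
    cross x-line → (0,6), t=2.8263 (wall)
  → r_4 = 2.8263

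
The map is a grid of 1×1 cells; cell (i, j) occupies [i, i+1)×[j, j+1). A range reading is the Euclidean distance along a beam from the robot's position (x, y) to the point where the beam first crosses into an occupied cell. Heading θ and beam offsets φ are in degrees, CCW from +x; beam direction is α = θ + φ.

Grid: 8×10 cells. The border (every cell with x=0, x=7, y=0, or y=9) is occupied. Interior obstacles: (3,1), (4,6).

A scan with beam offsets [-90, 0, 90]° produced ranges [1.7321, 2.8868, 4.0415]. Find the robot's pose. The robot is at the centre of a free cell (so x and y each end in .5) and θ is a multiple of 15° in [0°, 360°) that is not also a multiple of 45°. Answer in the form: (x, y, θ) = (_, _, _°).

Enumerate (i+0.5, j+0.5, θ) over the 46 free cells and 16 admissible headings. For each, cast all 3 beams and compare to the given ranges.
  (5.5, 4.5, 165°): beam 1 = 4.6587 ≠ 1.7321 ✗
  (6.5, 5.5, 120°): beam 1 = 0.5774 ≠ 1.7321 ✗
  (2.5, 8.5, 165°): beam 1 = 0.5176 ≠ 1.7321 ✗
  (1.5, 6.5, 210°): beam 1 = 1.0000 ≠ 1.7321 ✗
  …
  (3.5, 4.5, 150°): r_1=1.7321, r_2=2.8868, r_3=4.0415 — all match ✓
Unique over the lattice → pose = (3.5, 4.5, 150°).

(x, y, θ) = (3.5, 4.5, 150°)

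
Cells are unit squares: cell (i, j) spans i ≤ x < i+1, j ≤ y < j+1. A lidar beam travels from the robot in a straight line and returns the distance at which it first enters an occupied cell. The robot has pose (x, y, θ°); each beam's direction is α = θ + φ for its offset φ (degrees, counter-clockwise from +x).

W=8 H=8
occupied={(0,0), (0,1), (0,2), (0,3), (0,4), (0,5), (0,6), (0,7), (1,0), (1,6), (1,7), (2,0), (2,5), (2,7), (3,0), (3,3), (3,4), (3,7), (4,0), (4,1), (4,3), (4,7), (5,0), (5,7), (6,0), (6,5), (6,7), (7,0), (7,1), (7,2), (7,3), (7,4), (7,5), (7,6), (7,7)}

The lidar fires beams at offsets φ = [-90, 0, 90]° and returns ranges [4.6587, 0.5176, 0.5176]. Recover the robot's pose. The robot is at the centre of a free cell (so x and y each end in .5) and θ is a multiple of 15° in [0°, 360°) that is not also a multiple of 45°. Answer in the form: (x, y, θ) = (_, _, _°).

The pose lattice has 29·16 = 464 candidates. Test each by forward raycasting.
  (1.5, 1.5, 165°): beam 1 = 3.6235 ≠ 4.6587 ✗
  (4.5, 6.5, 75°): beam 1 = 1.9319 ≠ 4.6587 ✗
  (6.5, 2.5, 75°): beam 1 = 0.5176 ≠ 4.6587 ✗
  (1.5, 1.5, 300°): beam 1 = 0.5774 ≠ 4.6587 ✗
  (5.5, 6.5, 285°): beam 1 = 2.5882 ≠ 4.6587 ✗
  …
  (1.5, 5.5, 15°): r_1=4.6587, r_2=0.5176, r_3=0.5176 — all match ✓
Unique over the lattice → pose = (1.5, 5.5, 15°).

(x, y, θ) = (1.5, 5.5, 15°)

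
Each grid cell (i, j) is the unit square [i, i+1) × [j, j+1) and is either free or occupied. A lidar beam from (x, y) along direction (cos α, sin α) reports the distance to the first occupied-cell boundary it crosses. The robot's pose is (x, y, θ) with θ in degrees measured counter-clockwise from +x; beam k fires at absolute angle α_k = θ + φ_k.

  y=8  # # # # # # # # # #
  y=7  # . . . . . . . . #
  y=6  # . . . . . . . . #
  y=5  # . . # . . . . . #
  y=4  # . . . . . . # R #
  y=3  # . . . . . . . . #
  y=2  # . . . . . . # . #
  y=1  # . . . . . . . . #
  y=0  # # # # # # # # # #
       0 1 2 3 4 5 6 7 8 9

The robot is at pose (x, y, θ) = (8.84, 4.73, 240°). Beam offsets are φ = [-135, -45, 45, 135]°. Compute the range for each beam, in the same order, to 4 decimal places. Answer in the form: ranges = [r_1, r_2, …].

ranges = [3.3854, 0.8696, 0.6182, 0.1656]

beam 1: φ=-135°, α=105°
  cosα=-0.2588 sinα=0.9659 | (8,4) | tMaxX 3.2455 tMaxY 0.2795 | tΔX 3.8637 tΔY 1.0353
    t=0.2795 [y] (8,5)
    t=1.3148 [y] (8,6)
    t=2.3501 [y] (8,7)
    t=3.2455 [x] (7,7)
    t=3.3854 [y] (7,8) — stop
  → r_1 = 3.3854
beam 2: φ=-45°, α=195°
  cosα=-0.9659 sinα=-0.2588 | (8,4) | tMaxX 0.8696 tMaxY 2.8205 | tΔX 1.0353 tΔY 3.8637
    t=0.8696 [x] (7,4) — stop
  → r_2 = 0.8696
beam 3: φ=45°, α=285°
  cosα=0.2588 sinα=-0.9659 | (8,4) | tMaxX 0.6182 tMaxY 0.7558 | tΔX 3.8637 tΔY 1.0353
    t=0.6182 [x] (9,4) — stop
  → r_3 = 0.6182
beam 4: φ=135°, α=15°
  cosα=0.9659 sinα=0.2588 | (8,4) | tMaxX 0.1656 tMaxY 1.0432 | tΔX 1.0353 tΔY 3.8637
    t=0.1656 [x] (9,4) — stop
  → r_4 = 0.1656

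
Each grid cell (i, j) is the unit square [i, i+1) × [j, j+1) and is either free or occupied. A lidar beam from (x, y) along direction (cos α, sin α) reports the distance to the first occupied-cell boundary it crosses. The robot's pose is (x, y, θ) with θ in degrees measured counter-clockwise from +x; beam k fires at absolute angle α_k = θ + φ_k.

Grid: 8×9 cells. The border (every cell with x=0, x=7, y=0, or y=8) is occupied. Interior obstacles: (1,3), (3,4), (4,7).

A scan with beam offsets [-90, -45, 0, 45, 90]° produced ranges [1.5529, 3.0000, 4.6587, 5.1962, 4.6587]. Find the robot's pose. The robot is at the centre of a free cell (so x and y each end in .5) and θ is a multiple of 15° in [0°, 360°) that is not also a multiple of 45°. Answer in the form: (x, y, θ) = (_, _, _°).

(x, y, θ) = (5.5, 2.5, 105°)

Candidates: 39 free-cell centres × 16 headings = 624 poses. Raycast each; keep the one whose scan matches to 4 dp.
  (5.5, 3.5, 60°): beam 1 = 1.7321 ≠ 1.5529 ✗
  (6.5, 7.5, 300°): beam 1 = 6.3509 ≠ 1.5529 ✗
  (1.5, 1.5, 120°): beam 1 = 6.3509 ≠ 1.5529 ✗
  …
  (5.5, 2.5, 105°): r_1=1.5529, r_2=3.0000, r_3=4.6587, r_4=5.1962, r_5=4.6587 — all match ✓
Unique over the lattice → pose = (5.5, 2.5, 105°).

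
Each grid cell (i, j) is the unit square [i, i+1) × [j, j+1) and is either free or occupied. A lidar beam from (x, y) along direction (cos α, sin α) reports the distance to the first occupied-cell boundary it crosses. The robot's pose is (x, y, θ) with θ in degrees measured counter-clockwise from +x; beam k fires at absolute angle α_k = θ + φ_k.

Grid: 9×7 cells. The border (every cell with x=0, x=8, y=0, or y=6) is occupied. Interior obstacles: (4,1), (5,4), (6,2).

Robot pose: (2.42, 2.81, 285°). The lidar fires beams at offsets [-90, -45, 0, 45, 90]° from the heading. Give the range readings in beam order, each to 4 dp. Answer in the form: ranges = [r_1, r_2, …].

beam 1: φ=-90°, α=195°
  d=(-0.9659,-0.2588)  start (2,2)  tX=0.4348 tY=3.1296  stride 1/|dx|=1.0353 1/|dy|=3.8637
    cross x-line → (1,2), t=0.4348
    cross x-line → (0,2), t=1.4701 (wall)
  → r_1 = 1.4701
beam 2: φ=-45°, α=240°
  d=(-0.5000,-0.8660)  start (2,2)  tX=0.8400 tY=0.9353  stride 1/|dx|=2.0000 1/|dy|=1.1547
    cross x-line → (1,2), t=0.8400
    cross y-line → (1,1), t=0.9353
    cross y-line → (1,0), t=2.0900 (wall)
  → r_2 = 2.0900
beam 3: φ=0°, α=285°
  d=(0.2588,-0.9659)  start (2,2)  tX=2.2409 tY=0.8386  stride 1/|dx|=3.8637 1/|dy|=1.0353
    cross y-line → (2,1), t=0.8386
    cross y-line → (2,0), t=1.8738 (wall)
  → r_3 = 1.8738
beam 4: φ=45°, α=330°
  d=(0.8660,-0.5000)  start (2,2)  tX=0.6697 tY=1.6200  stride 1/|dx|=1.1547 1/|dy|=2.0000
    cross x-line → (3,2), t=0.6697
    cross y-line → (3,1), t=1.6200
    cross x-line → (4,1), t=1.8244 (wall)
  → r_4 = 1.8244
beam 5: φ=90°, α=15°
  d=(0.9659,0.2588)  start (2,2)  tX=0.6005 tY=0.7341  stride 1/|dx|=1.0353 1/|dy|=3.8637
    cross x-line → (3,2), t=0.6005
    cross y-line → (3,3), t=0.7341
    cross x-line → (4,3), t=1.6357
    cross x-line → (5,3), t=2.6710
    cross x-line → (6,3), t=3.7063
    cross y-line → (6,4), t=4.5978
    cross x-line → (7,4), t=4.7416
    cross x-line → (8,4), t=5.7768 (wall)
  → r_5 = 5.7768

ranges = [1.4701, 2.0900, 1.8738, 1.8244, 5.7768]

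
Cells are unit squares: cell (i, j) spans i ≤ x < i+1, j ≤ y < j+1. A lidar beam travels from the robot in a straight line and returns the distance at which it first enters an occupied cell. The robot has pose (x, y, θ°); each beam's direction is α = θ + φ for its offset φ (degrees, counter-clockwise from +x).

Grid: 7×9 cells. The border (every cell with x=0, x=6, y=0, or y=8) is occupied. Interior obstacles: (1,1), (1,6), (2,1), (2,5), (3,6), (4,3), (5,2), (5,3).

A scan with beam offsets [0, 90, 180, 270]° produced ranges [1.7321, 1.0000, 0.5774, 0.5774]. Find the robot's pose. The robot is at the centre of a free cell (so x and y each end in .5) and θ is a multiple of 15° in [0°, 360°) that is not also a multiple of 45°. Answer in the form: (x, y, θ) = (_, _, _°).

(x, y, θ) = (5.5, 7.5, 210°)

Candidates: 27 free-cell centres × 16 headings = 432 poses. Raycast each; keep the one whose scan matches to 4 dp.
  (5.5, 1.5, 150°): beam 1 = 5.1962 ≠ 1.7321 ✗
  (3.5, 1.5, 105°): beam 1 = 3.6235 ≠ 1.7321 ✗
  (5.5, 1.5, 195°): beam 1 = 1.9319 ≠ 1.7321 ✗
  …
  (5.5, 7.5, 210°): r_1=1.7321, r_2=1.0000, r_3=0.5774, r_4=0.5774 — all match ✓
No second candidate reproduces the full scan.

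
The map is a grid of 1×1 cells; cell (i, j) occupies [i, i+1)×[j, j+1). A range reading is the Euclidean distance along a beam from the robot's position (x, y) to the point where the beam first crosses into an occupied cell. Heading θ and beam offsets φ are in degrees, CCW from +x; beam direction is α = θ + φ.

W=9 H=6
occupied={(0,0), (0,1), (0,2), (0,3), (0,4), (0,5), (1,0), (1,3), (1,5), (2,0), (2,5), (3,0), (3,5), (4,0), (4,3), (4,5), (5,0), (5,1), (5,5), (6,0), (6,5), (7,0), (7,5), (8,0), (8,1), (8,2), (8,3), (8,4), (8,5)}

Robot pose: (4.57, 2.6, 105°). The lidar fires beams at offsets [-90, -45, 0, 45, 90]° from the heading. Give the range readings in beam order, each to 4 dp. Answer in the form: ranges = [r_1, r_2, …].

ranges = [3.5510, 0.4619, 0.4141, 4.1223, 3.6959]

beam 1: φ=-90°, α=15°
  dir = (cos 15°, sin 15°) = (0.9659, 0.2588); from cell (4,2)
  next x-line at t=0.4452, next y-line at t=1.5455; Δt_x=1.0353, Δt_y=3.8637
    x: enter (5,2) at t=0.4452
    x: enter (6,2) at t=1.4804
    y: enter (6,3) at t=1.5455
    x: enter (7,3) at t=2.5157
    x: enter (8,3) at t=3.5510 ← occupied
  → r_1 = 3.5510
beam 2: φ=-45°, α=60°
  dir = (cos 60°, sin 60°) = (0.5000, 0.8660); from cell (4,2)
  next x-line at t=0.8600, next y-line at t=0.4619; Δt_x=2.0000, Δt_y=1.1547
    y: enter (4,3) at t=0.4619 ← occupied
  → r_2 = 0.4619
beam 3: φ=0°, α=105°
  dir = (cos 105°, sin 105°) = (-0.2588, 0.9659); from cell (4,2)
  next x-line at t=2.2023, next y-line at t=0.4141; Δt_x=3.8637, Δt_y=1.0353
    y: enter (4,3) at t=0.4141 ← occupied
  → r_3 = 0.4141
beam 4: φ=45°, α=150°
  dir = (cos 150°, sin 150°) = (-0.8660, 0.5000); from cell (4,2)
  next x-line at t=0.6582, next y-line at t=0.8000; Δt_x=1.1547, Δt_y=2.0000
    x: enter (3,2) at t=0.6582
    y: enter (3,3) at t=0.8000
    x: enter (2,3) at t=1.8129
    y: enter (2,4) at t=2.8000
    x: enter (1,4) at t=2.9676
    x: enter (0,4) at t=4.1223 ← occupied
  → r_4 = 4.1223
beam 5: φ=90°, α=195°
  dir = (cos 195°, sin 195°) = (-0.9659, -0.2588); from cell (4,2)
  next x-line at t=0.5901, next y-line at t=2.3182; Δt_x=1.0353, Δt_y=3.8637
    x: enter (3,2) at t=0.5901
    x: enter (2,2) at t=1.6254
    y: enter (2,1) at t=2.3182
    x: enter (1,1) at t=2.6607
    x: enter (0,1) at t=3.6959 ← occupied
  → r_5 = 3.6959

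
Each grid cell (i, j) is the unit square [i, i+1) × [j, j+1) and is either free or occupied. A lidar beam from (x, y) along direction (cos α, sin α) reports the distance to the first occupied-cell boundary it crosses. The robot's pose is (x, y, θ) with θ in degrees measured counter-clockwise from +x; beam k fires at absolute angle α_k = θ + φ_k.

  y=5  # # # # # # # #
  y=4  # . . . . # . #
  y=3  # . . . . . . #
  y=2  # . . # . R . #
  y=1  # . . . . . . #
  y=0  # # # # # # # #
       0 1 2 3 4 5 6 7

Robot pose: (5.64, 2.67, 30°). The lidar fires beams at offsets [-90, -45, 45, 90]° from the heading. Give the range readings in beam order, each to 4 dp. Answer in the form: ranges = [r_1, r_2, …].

beam 1: φ=-90°, α=300°
  dir = (cos 300°, sin 300°) = (0.5000, -0.8660); from cell (5,2)
  next x-line at t=0.7200, next y-line at t=0.7736; Δt_x=2.0000, Δt_y=1.1547
    x: enter (6,2) at t=0.7200
    y: enter (6,1) at t=0.7736
    y: enter (6,0) at t=1.9283 ← occupied
  → r_1 = 1.9283
beam 2: φ=-45°, α=345°
  dir = (cos 345°, sin 345°) = (0.9659, -0.2588); from cell (5,2)
  next x-line at t=0.3727, next y-line at t=2.5887; Δt_x=1.0353, Δt_y=3.8637
    x: enter (6,2) at t=0.3727
    x: enter (7,2) at t=1.4080 ← occupied
  → r_2 = 1.4080
beam 3: φ=45°, α=75°
  dir = (cos 75°, sin 75°) = (0.2588, 0.9659); from cell (5,2)
  next x-line at t=1.3909, next y-line at t=0.3416; Δt_x=3.8637, Δt_y=1.0353
    y: enter (5,3) at t=0.3416
    y: enter (5,4) at t=1.3769 ← occupied
  → r_3 = 1.3769
beam 4: φ=90°, α=120°
  dir = (cos 120°, sin 120°) = (-0.5000, 0.8660); from cell (5,2)
  next x-line at t=1.2800, next y-line at t=0.3811; Δt_x=2.0000, Δt_y=1.1547
    y: enter (5,3) at t=0.3811
    x: enter (4,3) at t=1.2800
    y: enter (4,4) at t=1.5358
    y: enter (4,5) at t=2.6905 ← occupied
  → r_4 = 2.6905

ranges = [1.9283, 1.4080, 1.3769, 2.6905]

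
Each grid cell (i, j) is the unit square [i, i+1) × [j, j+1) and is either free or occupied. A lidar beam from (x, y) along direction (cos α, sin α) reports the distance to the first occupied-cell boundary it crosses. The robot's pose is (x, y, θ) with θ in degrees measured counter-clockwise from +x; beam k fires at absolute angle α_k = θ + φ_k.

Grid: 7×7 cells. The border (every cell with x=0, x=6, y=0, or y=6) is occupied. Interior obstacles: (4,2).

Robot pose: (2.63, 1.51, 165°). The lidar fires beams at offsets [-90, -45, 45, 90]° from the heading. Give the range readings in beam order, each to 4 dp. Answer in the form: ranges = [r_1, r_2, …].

ranges = [4.6484, 3.2600, 1.0200, 0.5280]

beam 1: φ=-90°, α=75°
  cosα=0.2588 sinα=0.9659 | (2,1) | tMaxX 1.4296 tMaxY 0.5073 | tΔX 3.8637 tΔY 1.0353
    t=0.5073 [y] (2,2)
    t=1.4296 [x] (3,2)
    t=1.5426 [y] (3,3)
    t=2.5778 [y] (3,4)
    t=3.6131 [y] (3,5)
    t=4.6484 [y] (3,6) — stop
  → r_1 = 4.6484
beam 2: φ=-45°, α=120°
  cosα=-0.5000 sinα=0.8660 | (2,1) | tMaxX 1.2600 tMaxY 0.5658 | tΔX 2.0000 tΔY 1.1547
    t=0.5658 [y] (2,2)
    t=1.2600 [x] (1,2)
    t=1.7205 [y] (1,3)
    t=2.8752 [y] (1,4)
    t=3.2600 [x] (0,4) — stop
  → r_2 = 3.2600
beam 3: φ=45°, α=210°
  cosα=-0.8660 sinα=-0.5000 | (2,1) | tMaxX 0.7275 tMaxY 1.0200 | tΔX 1.1547 tΔY 2.0000
    t=0.7275 [x] (1,1)
    t=1.0200 [y] (1,0) — stop
  → r_3 = 1.0200
beam 4: φ=90°, α=255°
  cosα=-0.2588 sinα=-0.9659 | (2,1) | tMaxX 2.4341 tMaxY 0.5280 | tΔX 3.8637 tΔY 1.0353
    t=0.5280 [y] (2,0) — stop
  → r_4 = 0.5280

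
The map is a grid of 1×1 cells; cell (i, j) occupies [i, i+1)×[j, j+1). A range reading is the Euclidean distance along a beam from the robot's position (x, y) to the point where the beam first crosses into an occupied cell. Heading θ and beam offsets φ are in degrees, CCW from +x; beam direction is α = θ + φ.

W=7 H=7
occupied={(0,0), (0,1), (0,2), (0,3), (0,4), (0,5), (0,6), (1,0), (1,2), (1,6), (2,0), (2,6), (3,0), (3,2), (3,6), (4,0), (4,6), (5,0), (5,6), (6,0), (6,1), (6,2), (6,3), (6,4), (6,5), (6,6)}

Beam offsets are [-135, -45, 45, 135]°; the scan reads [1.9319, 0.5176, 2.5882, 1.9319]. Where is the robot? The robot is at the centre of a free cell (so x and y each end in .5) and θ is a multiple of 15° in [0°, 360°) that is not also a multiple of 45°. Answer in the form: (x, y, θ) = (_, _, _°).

Enumerate (i+0.5, j+0.5, θ) over the 23 free cells and 16 admissible headings. For each, cast all 4 beams and compare to the given ranges.
  (5.5, 5.5, 120°): beam 1 = 0.5176 ≠ 1.9319 ✗
  (4.5, 3.5, 240°): beam 1 = 2.5882 ≠ 1.9319 ✗
  (4.5, 3.5, 285°): beam 1 = 4.0415 ≠ 1.9319 ✗
  (3.5, 4.5, 120°): beam 1 = 2.5882 ≠ 1.9319 ✗
  (2.5, 3.5, 150°): beam 1 = 3.6235 ≠ 1.9319 ✗
  …
  (5.5, 3.5, 60°): r_1=1.9319, r_2=0.5176, r_3=2.5882, r_4=1.9319 — all match ✓
No second candidate reproduces the full scan.

(x, y, θ) = (5.5, 3.5, 60°)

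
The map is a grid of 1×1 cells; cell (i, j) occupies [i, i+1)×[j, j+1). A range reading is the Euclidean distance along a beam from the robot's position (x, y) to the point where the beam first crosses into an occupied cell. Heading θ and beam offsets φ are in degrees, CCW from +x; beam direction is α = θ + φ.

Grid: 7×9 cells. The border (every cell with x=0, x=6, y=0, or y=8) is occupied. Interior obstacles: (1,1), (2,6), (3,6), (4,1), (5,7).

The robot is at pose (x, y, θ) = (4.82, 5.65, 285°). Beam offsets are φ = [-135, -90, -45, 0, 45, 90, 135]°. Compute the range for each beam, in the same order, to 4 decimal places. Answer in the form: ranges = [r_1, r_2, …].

ranges = [0.9469, 3.9548, 5.3694, 4.5592, 1.3625, 1.2216, 1.5588]

beam 1: φ=-135°, α=150°
  d=(-0.8660,0.5000)  start (4,5)  tX=0.9469 tY=0.7000  stride 1/|dx|=1.1547 1/|dy|=2.0000
    cross y-line → (4,6), t=0.7000
    cross x-line → (3,6), t=0.9469 (wall)
  → r_1 = 0.9469
beam 2: φ=-90°, α=195°
  d=(-0.9659,-0.2588)  start (4,5)  tX=0.8489 tY=2.5114  stride 1/|dx|=1.0353 1/|dy|=3.8637
    cross x-line → (3,5), t=0.8489
    cross x-line → (2,5), t=1.8842
    cross y-line → (2,4), t=2.5114
    cross x-line → (1,4), t=2.9195
    cross x-line → (0,4), t=3.9548 (wall)
  → r_2 = 3.9548
beam 3: φ=-45°, α=240°
  d=(-0.5000,-0.8660)  start (4,5)  tX=1.6400 tY=0.7506  stride 1/|dx|=2.0000 1/|dy|=1.1547
    cross y-line → (4,4), t=0.7506
    cross x-line → (3,4), t=1.6400
    cross y-line → (3,3), t=1.9053
    cross y-line → (3,2), t=3.0600
    cross x-line → (2,2), t=3.6400
    cross y-line → (2,1), t=4.2147
    cross y-line → (2,0), t=5.3694 (wall)
  → r_3 = 5.3694
beam 4: φ=0°, α=285°
  d=(0.2588,-0.9659)  start (4,5)  tX=0.6955 tY=0.6729  stride 1/|dx|=3.8637 1/|dy|=1.0353
    cross y-line → (4,4), t=0.6729
    cross x-line → (5,4), t=0.6955
    cross y-line → (5,3), t=1.7082
    cross y-line → (5,2), t=2.7435
    cross y-line → (5,1), t=3.7788
    cross x-line → (6,1), t=4.5592 (wall)
  → r_4 = 4.5592
beam 5: φ=45°, α=330°
  d=(0.8660,-0.5000)  start (4,5)  tX=0.2078 tY=1.3000  stride 1/|dx|=1.1547 1/|dy|=2.0000
    cross x-line → (5,5), t=0.2078
    cross y-line → (5,4), t=1.3000
    cross x-line → (6,4), t=1.3625 (wall)
  → r_5 = 1.3625
beam 6: φ=90°, α=15°
  d=(0.9659,0.2588)  start (4,5)  tX=0.1863 tY=1.3523  stride 1/|dx|=1.0353 1/|dy|=3.8637
    cross x-line → (5,5), t=0.1863
    cross x-line → (6,5), t=1.2216 (wall)
  → r_6 = 1.2216
beam 7: φ=135°, α=60°
  d=(0.5000,0.8660)  start (4,5)  tX=0.3600 tY=0.4041  stride 1/|dx|=2.0000 1/|dy|=1.1547
    cross x-line → (5,5), t=0.3600
    cross y-line → (5,6), t=0.4041
    cross y-line → (5,7), t=1.5588 (wall)
  → r_7 = 1.5588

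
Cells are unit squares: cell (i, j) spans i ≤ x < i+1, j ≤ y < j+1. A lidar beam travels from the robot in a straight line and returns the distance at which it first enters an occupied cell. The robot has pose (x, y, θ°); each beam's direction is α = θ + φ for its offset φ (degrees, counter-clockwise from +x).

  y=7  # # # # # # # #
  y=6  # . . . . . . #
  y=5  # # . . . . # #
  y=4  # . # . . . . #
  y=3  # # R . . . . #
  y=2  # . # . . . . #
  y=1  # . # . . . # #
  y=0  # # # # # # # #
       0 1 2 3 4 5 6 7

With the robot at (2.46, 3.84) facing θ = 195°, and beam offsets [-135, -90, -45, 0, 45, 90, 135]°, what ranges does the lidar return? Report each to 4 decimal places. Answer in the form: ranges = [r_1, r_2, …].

beam 1: φ=-135°, α=60°
  cosα=0.5000 sinα=0.8660 | (2,3) | tMaxX 1.0800 tMaxY 0.1848 | tΔX 2.0000 tΔY 1.1547
    t=0.1848 [y] (2,4) — stop
  → r_1 = 0.1848
beam 2: φ=-90°, α=105°
  cosα=-0.2588 sinα=0.9659 | (2,3) | tMaxX 1.7773 tMaxY 0.1656 | tΔX 3.8637 tΔY 1.0353
    t=0.1656 [y] (2,4) — stop
  → r_2 = 0.1656
beam 3: φ=-45°, α=150°
  cosα=-0.8660 sinα=0.5000 | (2,3) | tMaxX 0.5312 tMaxY 0.3200 | tΔX 1.1547 tΔY 2.0000
    t=0.3200 [y] (2,4) — stop
  → r_3 = 0.3200
beam 4: φ=0°, α=195°
  cosα=-0.9659 sinα=-0.2588 | (2,3) | tMaxX 0.4762 tMaxY 3.2455 | tΔX 1.0353 tΔY 3.8637
    t=0.4762 [x] (1,3) — stop
  → r_4 = 0.4762
beam 5: φ=45°, α=240°
  cosα=-0.5000 sinα=-0.8660 | (2,3) | tMaxX 0.9200 tMaxY 0.9699 | tΔX 2.0000 tΔY 1.1547
    t=0.9200 [x] (1,3) — stop
  → r_5 = 0.9200
beam 6: φ=90°, α=285°
  cosα=0.2588 sinα=-0.9659 | (2,3) | tMaxX 2.0864 tMaxY 0.8696 | tΔX 3.8637 tΔY 1.0353
    t=0.8696 [y] (2,2) — stop
  → r_6 = 0.8696
beam 7: φ=135°, α=330°
  cosα=0.8660 sinα=-0.5000 | (2,3) | tMaxX 0.6235 tMaxY 1.6800 | tΔX 1.1547 tΔY 2.0000
    t=0.6235 [x] (3,3)
    t=1.6800 [y] (3,2)
    t=1.7782 [x] (4,2)
    t=2.9329 [x] (5,2)
    t=3.6800 [y] (5,1)
    t=4.0876 [x] (6,1) — stop
  → r_7 = 4.0876

ranges = [0.1848, 0.1656, 0.3200, 0.4762, 0.9200, 0.8696, 4.0876]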